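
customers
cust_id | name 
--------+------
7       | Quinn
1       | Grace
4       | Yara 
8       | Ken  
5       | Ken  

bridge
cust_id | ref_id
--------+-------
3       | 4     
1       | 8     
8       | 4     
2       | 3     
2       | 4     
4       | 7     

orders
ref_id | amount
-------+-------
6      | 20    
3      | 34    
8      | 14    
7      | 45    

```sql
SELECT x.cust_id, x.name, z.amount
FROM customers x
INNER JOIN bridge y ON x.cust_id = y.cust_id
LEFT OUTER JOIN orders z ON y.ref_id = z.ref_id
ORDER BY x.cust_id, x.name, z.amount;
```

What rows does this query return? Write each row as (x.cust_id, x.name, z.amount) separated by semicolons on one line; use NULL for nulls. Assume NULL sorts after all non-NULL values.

Step 1 — x INNER JOIN y on cust_id → 3 row(s).
Then LEFT JOIN `orders z` on ref_id: each of those 3 rows is kept; rows whose y.ref_id has no match in z get NULL for z's columns.

(1, Grace, 14); (4, Yara, 45); (8, Ken, NULL)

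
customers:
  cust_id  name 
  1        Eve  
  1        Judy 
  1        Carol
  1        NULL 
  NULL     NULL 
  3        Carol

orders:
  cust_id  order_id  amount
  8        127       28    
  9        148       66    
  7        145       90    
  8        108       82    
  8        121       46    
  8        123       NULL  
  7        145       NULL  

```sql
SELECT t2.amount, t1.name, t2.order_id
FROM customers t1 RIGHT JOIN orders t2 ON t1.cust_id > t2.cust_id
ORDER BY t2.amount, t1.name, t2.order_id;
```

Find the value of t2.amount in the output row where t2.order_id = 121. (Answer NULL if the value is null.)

RIGHT JOIN keeps every row from `orders`; unmatched rows get NULL for `customers`'s columns.
Matching on t1.cust_id > t2.cust_id. A NULL in a compared column never satisfies the condition.
- t1 row (cust_id=1): no match.
- t1 row (cust_id=1): no match.
- t1 row (cust_id=1): no match.
- t1 row (cust_id=1): no match.
- t1 row (cust_id=NULL): no match.
- t1 row (cust_id=3): no match.
- 7 t2 row(s) had no t1 match → kept, t1 columns NULL.

46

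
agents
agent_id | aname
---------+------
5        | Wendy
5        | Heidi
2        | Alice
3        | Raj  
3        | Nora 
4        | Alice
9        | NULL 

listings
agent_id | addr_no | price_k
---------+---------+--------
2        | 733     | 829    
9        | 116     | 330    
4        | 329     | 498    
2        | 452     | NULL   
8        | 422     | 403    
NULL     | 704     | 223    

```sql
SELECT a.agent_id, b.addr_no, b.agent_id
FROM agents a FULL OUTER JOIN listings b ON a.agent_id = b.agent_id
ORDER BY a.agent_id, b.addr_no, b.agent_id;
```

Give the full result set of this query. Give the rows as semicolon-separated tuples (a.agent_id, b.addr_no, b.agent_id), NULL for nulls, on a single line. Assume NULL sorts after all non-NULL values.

(2, 452, 2); (2, 733, 2); (3, NULL, NULL); (3, NULL, NULL); (4, 329, 4); (5, NULL, NULL); (5, NULL, NULL); (9, 116, 9); (NULL, 422, 8); (NULL, 704, NULL)

FULL OUTER JOIN keeps every row from both sides; unmatched rows get NULL for the other side's columns.
Matching on a.agent_id = b.agent_id. A NULL in a compared column never satisfies the condition.
- agent_id=5: no b row matches, row kept with b columns NULL.
- agent_id=5: no b row matches, row kept with b columns NULL.
- agent_id=2: 2 matching b row(s), so 2 row(s) emitted.
- agent_id=3: no b row matches, row kept with b columns NULL.
- agent_id=3: no b row matches, row kept with b columns NULL.
- agent_id=4: 1 matching b row(s), so 1 row(s) emitted.
- agent_id=9: 1 matching b row(s), so 1 row(s) emitted.
- 2 b row(s) had no a match → kept, a columns NULL.
After projecting and ordering:
a.agent_id | b.addr_no | b.agent_id
2 | 452 | 2
2 | 733 | 2
3 | NULL | NULL
3 | NULL | NULL
4 | 329 | 4
5 | NULL | NULL
5 | NULL | NULL
9 | 116 | 9
NULL | 422 | 8
NULL | 704 | NULL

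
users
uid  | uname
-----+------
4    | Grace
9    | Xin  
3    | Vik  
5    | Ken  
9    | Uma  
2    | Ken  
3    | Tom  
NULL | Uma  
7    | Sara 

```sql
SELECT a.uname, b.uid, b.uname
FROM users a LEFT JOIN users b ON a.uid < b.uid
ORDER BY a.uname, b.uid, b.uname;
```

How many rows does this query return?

29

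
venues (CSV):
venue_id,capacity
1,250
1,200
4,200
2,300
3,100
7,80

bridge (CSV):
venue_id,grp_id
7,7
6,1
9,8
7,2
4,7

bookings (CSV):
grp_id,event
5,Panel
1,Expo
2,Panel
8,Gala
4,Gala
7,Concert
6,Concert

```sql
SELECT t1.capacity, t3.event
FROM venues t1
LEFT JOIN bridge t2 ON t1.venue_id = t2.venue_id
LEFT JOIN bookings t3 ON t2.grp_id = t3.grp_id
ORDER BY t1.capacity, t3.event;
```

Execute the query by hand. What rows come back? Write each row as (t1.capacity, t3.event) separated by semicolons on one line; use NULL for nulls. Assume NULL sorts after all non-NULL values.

(80, Concert); (80, Panel); (100, NULL); (200, Concert); (200, NULL); (250, NULL); (300, NULL)

Joins associate left-to-right: venues LEFT JOIN bridge on venue_id gives 7 intermediate row(s).
Then LEFT JOIN `bookings t3` on grp_id: each of those 7 rows is kept; rows whose t2.grp_id has no match in t3 get NULL for t3's columns.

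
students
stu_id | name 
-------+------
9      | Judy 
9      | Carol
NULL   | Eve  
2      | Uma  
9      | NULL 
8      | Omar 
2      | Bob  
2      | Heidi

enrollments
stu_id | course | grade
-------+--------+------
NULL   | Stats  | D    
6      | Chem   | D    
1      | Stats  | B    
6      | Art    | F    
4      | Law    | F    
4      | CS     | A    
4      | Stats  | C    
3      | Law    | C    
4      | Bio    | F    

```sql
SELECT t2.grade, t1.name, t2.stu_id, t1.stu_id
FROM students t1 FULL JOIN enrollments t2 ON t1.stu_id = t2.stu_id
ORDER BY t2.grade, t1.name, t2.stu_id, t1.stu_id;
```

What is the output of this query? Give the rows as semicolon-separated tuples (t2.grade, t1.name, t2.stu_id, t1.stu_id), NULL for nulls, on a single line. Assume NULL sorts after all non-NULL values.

(A, NULL, 4, NULL); (B, NULL, 1, NULL); (C, NULL, 3, NULL); (C, NULL, 4, NULL); (D, NULL, 6, NULL); (D, NULL, NULL, NULL); (F, NULL, 4, NULL); (F, NULL, 4, NULL); (F, NULL, 6, NULL); (NULL, Bob, NULL, 2); (NULL, Carol, NULL, 9); (NULL, Eve, NULL, NULL); (NULL, Heidi, NULL, 2); (NULL, Judy, NULL, 9); (NULL, Omar, NULL, 8); (NULL, Uma, NULL, 2); (NULL, NULL, NULL, 9)

FULL OUTER JOIN keeps every row from both sides; unmatched rows get NULL for the other side's columns.
Matching on t1.stu_id = t2.stu_id. A NULL in a compared column never satisfies the condition.
Matched pairs: 0; unmatched t1 rows kept: 8; unmatched t2 rows kept: 9.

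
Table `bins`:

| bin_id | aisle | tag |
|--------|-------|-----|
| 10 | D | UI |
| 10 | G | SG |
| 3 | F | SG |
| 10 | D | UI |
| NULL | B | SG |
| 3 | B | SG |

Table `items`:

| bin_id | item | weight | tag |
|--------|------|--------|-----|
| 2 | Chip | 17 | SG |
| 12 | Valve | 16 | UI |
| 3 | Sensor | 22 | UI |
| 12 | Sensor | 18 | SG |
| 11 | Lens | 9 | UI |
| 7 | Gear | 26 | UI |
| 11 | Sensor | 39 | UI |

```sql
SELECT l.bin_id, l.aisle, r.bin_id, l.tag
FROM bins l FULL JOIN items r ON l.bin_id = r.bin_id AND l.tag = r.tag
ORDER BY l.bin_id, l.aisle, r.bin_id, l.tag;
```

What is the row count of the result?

13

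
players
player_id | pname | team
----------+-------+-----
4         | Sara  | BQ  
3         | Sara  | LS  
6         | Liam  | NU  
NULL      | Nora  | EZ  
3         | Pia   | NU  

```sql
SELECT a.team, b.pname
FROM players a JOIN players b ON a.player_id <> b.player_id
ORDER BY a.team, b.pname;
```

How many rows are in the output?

10

INNER JOIN keeps only pairs where the ON condition holds.
Matching on a.player_id <> b.player_id. A NULL in a compared column never satisfies the condition.
Matched pairs: 10.
Total: 10 rows.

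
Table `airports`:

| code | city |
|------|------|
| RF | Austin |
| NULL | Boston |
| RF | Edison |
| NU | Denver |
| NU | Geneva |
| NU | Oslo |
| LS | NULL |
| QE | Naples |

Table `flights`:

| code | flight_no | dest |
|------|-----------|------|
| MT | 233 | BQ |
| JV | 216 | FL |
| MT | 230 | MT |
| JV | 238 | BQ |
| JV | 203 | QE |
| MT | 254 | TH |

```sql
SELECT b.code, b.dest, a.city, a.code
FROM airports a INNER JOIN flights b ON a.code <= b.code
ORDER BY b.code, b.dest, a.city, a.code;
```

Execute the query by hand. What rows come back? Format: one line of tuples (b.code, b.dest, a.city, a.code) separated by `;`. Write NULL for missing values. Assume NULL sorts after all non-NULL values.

INNER JOIN keeps only pairs where the ON condition holds.
Matching on a.code <= b.code. A NULL in a compared column never satisfies the condition.
- a row (code=RF): no match → dropped.
- a row (code=NULL): no match → dropped.
- a row (code=RF): no match → dropped.
- a row (code=NU): no match → dropped.
- a row (code=NU): no match → dropped.
- a row (code=NU): no match → dropped.
- a row (code=LS): matches 3 b row(s) → 3 output row(s).
- a row (code=QE): no match → dropped.
After projecting and ordering:
b.code | b.dest | a.city | a.code
MT | BQ | NULL | LS
MT | MT | NULL | LS
MT | TH | NULL | LS

(MT, BQ, NULL, LS); (MT, MT, NULL, LS); (MT, TH, NULL, LS)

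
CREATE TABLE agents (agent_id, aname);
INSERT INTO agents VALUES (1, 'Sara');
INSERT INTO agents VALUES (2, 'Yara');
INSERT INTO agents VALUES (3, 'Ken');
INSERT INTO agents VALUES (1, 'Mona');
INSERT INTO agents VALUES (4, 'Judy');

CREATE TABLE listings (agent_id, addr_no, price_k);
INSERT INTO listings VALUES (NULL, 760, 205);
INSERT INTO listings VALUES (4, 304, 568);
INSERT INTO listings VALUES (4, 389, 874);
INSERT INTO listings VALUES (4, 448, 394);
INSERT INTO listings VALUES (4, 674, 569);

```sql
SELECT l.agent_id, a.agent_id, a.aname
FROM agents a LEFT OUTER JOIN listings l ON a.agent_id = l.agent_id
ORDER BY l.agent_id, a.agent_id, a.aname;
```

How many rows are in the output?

LEFT JOIN keeps every row from `agents`; unmatched rows get NULL for `listings`'s columns.
Matching on a.agent_id = l.agent_id. A NULL in a compared column never satisfies the condition.
- agent_id=1: no l row matches, row kept with l columns NULL.
- agent_id=2: no l row matches, row kept with l columns NULL.
- agent_id=3: no l row matches, row kept with l columns NULL.
- agent_id=1: no l row matches, row kept with l columns NULL.
- agent_id=4: 4 matching l row(s), so 4 row(s) emitted.
Total: 4 matched + 4 padded = 8 rows.

8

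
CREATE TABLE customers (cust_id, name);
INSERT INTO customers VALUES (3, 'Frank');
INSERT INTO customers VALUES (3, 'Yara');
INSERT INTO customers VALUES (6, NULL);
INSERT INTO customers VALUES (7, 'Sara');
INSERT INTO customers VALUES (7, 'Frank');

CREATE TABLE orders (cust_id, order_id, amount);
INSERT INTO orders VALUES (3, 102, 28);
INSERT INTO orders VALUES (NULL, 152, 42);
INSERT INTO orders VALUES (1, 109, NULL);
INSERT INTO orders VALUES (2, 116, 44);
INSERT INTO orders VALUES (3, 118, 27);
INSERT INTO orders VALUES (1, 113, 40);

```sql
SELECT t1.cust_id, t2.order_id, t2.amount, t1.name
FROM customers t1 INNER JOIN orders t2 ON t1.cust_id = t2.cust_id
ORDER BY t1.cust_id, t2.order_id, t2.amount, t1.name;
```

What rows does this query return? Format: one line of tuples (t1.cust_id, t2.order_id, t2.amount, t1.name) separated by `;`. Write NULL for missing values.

(3, 102, 28, Frank); (3, 102, 28, Yara); (3, 118, 27, Frank); (3, 118, 27, Yara)

INNER JOIN keeps only pairs where the ON condition holds.
Matching on t1.cust_id = t2.cust_id. A NULL in a compared column never satisfies the condition.
- t1 row (cust_id=3): matches 2 t2 row(s) → 2 output row(s).
- t1 row (cust_id=3): matches 2 t2 row(s) → 2 output row(s).
- t1 row (cust_id=6): no match → dropped.
- t1 row (cust_id=7): no match → dropped.
- t1 row (cust_id=7): no match → dropped.
After projecting and ordering:
t1.cust_id | t2.order_id | t2.amount | t1.name
3 | 102 | 28 | Frank
3 | 102 | 28 | Yara
3 | 118 | 27 | Frank
3 | 118 | 27 | Yara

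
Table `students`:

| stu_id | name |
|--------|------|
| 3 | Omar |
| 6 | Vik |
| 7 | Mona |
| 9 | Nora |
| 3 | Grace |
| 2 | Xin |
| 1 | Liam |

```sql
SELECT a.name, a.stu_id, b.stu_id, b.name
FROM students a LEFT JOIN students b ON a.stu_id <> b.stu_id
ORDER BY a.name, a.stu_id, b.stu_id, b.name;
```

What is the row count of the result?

40

LEFT JOIN keeps every row from `students a`; unmatched rows get NULL for `students b`'s columns.
Matching on a.stu_id <> b.stu_id.
Matched pairs: 40; unmatched a rows kept: 0.
Total: 40 rows.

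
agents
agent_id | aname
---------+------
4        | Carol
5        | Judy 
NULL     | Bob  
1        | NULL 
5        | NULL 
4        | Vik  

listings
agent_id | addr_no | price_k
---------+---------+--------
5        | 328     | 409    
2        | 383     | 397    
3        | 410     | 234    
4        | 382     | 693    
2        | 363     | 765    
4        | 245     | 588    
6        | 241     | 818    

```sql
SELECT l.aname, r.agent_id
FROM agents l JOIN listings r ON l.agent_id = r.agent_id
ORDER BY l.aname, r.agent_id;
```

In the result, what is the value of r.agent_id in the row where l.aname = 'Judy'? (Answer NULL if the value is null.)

5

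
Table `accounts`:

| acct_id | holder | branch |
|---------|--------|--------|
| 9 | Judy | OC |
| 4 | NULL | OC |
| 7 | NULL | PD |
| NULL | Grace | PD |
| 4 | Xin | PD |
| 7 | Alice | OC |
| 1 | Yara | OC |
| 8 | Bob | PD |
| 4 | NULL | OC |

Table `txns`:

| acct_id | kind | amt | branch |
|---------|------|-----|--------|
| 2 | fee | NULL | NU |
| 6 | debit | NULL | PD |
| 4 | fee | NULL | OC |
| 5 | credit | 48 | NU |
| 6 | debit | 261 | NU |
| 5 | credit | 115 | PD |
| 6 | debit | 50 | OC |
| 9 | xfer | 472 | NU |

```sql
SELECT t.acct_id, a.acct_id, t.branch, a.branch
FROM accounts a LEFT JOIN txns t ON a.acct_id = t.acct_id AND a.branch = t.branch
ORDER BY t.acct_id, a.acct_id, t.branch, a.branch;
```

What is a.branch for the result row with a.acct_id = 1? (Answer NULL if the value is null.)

OC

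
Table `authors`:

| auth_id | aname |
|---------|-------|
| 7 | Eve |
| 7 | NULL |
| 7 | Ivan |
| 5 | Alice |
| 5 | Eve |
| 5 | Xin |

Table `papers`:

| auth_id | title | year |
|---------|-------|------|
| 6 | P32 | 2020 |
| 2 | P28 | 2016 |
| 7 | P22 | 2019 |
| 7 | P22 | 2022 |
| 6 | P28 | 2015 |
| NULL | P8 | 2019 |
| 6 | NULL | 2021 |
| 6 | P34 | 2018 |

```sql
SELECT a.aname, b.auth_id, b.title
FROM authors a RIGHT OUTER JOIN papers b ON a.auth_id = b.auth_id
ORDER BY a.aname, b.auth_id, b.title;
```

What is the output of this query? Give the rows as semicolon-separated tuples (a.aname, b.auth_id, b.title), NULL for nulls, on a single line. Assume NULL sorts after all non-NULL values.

(Eve, 7, P22); (Eve, 7, P22); (Ivan, 7, P22); (Ivan, 7, P22); (NULL, 2, P28); (NULL, 6, P28); (NULL, 6, P32); (NULL, 6, P34); (NULL, 6, NULL); (NULL, 7, P22); (NULL, 7, P22); (NULL, NULL, P8)

RIGHT JOIN keeps every row from `papers`; unmatched rows get NULL for `authors`'s columns.
Matching on a.auth_id = b.auth_id. A NULL in a compared column never satisfies the condition.
- auth_id=7: 2 matching b row(s), so 2 row(s) emitted.
- auth_id=7: 2 matching b row(s), so 2 row(s) emitted.
- auth_id=7: 2 matching b row(s), so 2 row(s) emitted.
- auth_id=5: no matching b row.
- auth_id=5: no matching b row.
- auth_id=5: no matching b row.
- plus 6 unmatched b row(s), each kept with NULL a columns.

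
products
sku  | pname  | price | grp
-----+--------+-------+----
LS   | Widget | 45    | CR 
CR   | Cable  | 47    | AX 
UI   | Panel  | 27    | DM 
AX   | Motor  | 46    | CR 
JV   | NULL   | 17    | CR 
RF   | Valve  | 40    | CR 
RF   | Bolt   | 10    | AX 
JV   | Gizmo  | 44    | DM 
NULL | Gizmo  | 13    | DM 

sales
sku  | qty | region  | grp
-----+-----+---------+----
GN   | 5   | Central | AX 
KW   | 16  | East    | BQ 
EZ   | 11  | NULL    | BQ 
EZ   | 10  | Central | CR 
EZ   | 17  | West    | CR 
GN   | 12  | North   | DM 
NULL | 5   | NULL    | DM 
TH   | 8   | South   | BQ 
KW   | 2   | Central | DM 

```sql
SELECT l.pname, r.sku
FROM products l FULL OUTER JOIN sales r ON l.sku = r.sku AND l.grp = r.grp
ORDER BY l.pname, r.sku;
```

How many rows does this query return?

FULL OUTER JOIN keeps every row from both sides; unmatched rows get NULL for the other side's columns.
Matching on l.sku = r.sku AND l.grp = r.grp. A NULL in a compared column never satisfies the condition.
Matched pairs: 0; unmatched l rows kept: 9; unmatched r rows kept: 9.
Total: 0 matched + 18 padded = 18 rows.

18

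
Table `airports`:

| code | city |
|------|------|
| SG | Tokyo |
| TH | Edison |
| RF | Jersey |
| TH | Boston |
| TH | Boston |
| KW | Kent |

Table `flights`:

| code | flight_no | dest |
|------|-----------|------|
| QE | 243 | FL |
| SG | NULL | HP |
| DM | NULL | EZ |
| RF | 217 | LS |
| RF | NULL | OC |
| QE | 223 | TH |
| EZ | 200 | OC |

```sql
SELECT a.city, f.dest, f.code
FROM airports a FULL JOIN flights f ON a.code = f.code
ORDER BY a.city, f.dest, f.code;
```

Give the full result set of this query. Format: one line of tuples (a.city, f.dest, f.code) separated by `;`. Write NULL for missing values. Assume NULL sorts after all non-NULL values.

FULL OUTER JOIN keeps every row from both sides; unmatched rows get NULL for the other side's columns.
Matching on a.code = f.code.
- code=SG: 1 matching f row(s), so 1 row(s) emitted.
- code=TH: no f row matches, row kept with f columns NULL.
- code=RF: 2 matching f row(s), so 2 row(s) emitted.
- code=TH: no f row matches, row kept with f columns NULL.
- code=TH: no f row matches, row kept with f columns NULL.
- code=KW: no f row matches, row kept with f columns NULL.
- 4 row(s) from f found no a partner → padded with NULL.

(Boston, NULL, NULL); (Boston, NULL, NULL); (Edison, NULL, NULL); (Jersey, LS, RF); (Jersey, OC, RF); (Kent, NULL, NULL); (Tokyo, HP, SG); (NULL, EZ, DM); (NULL, FL, QE); (NULL, OC, EZ); (NULL, TH, QE)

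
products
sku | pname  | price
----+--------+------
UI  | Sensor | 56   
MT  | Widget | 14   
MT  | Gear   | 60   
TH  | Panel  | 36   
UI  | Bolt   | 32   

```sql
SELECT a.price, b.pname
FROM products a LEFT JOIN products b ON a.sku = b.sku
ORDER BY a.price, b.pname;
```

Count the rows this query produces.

9

LEFT JOIN keeps every row from `products a`; unmatched rows get NULL for `products b`'s columns.
Matching on a.sku = b.sku.
- a row (sku=UI): matches 2 b row(s) → 2 output row(s).
- a row (sku=MT): matches 2 b row(s) → 2 output row(s).
- a row (sku=MT): matches 2 b row(s) → 2 output row(s).
- a row (sku=TH): matches 1 b row(s) → 1 output row(s).
- a row (sku=UI): matches 2 b row(s) → 2 output row(s).
Total: 9 rows.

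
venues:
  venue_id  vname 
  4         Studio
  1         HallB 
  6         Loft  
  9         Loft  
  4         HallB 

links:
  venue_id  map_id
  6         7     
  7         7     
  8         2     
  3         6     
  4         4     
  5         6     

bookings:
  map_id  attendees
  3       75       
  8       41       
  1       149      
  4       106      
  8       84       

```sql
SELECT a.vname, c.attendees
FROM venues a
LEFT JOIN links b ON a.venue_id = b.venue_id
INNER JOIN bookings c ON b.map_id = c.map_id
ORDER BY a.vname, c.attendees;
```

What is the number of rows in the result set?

Joins associate left-to-right: venues LEFT JOIN links on venue_id gives 5 intermediate row(s).
Then INNER JOIN `bookings c` on map_id: keep only rows whose b.map_id appears in c.
Result: 2 row(s).

2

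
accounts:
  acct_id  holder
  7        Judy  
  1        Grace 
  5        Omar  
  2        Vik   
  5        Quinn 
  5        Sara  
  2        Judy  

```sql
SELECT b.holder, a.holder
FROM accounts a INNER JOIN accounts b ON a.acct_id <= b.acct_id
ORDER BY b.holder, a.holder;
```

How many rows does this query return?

32

INNER JOIN keeps only pairs where the ON condition holds.
Matching on a.acct_id <= b.acct_id.
- a (acct_id=7) pairs with 1 row(s) of b.
- a (acct_id=1) pairs with 7 row(s) of b.
- a (acct_id=5) pairs with 4 row(s) of b.
- a (acct_id=2) pairs with 6 row(s) of b.
- a (acct_id=5) pairs with 4 row(s) of b.
- a (acct_id=5) pairs with 4 row(s) of b.
- a (acct_id=2) pairs with 6 row(s) of b.
Total: 32 rows.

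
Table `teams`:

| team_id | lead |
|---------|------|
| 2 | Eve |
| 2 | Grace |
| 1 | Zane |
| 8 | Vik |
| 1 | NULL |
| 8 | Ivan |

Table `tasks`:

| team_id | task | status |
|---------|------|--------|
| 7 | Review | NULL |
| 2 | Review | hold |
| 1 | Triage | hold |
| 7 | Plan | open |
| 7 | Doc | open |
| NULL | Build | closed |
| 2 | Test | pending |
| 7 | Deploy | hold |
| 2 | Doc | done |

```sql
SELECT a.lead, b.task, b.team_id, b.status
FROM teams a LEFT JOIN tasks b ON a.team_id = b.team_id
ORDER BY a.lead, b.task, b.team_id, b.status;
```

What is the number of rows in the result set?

10

LEFT JOIN keeps every row from `teams`; unmatched rows get NULL for `tasks`'s columns.
Matching on a.team_id = b.team_id. A NULL in a compared column never satisfies the condition.
Matched pairs: 8; unmatched a rows kept: 2.
Total: 8 matched + 2 padded = 10 rows.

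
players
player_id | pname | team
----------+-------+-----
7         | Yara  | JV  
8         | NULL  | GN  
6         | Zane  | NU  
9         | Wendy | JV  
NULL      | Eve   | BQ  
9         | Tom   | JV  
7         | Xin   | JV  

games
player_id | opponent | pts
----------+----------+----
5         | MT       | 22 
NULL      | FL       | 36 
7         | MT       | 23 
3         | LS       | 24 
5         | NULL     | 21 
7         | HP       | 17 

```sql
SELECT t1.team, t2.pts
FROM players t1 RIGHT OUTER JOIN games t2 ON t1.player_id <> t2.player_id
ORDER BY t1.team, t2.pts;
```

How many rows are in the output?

27

RIGHT JOIN keeps every row from `games`; unmatched rows get NULL for `players`'s columns.
Matching on t1.player_id <> t2.player_id. A NULL in a compared column never satisfies the condition.
- t1 (player_id=7) pairs with 3 row(s) of t2.
- t1 (player_id=8) pairs with 5 row(s) of t2.
- t1 (player_id=6) pairs with 5 row(s) of t2.
- t1 (player_id=9) pairs with 5 row(s) of t2.
- t1 (player_id=NULL) has no partner in t2.
- t1 (player_id=9) pairs with 5 row(s) of t2.
- t1 (player_id=7) pairs with 3 row(s) of t2.
- plus 1 unmatched t2 row(s), each kept with NULL t1 columns.
Total: 26 matched + 1 padded = 27 rows.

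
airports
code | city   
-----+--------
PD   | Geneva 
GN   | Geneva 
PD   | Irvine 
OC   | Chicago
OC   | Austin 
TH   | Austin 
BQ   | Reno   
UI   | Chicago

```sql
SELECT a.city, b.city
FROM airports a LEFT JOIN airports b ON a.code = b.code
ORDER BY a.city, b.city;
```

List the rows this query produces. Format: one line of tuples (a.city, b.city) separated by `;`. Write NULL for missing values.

(Austin, Austin); (Austin, Austin); (Austin, Chicago); (Chicago, Austin); (Chicago, Chicago); (Chicago, Chicago); (Geneva, Geneva); (Geneva, Geneva); (Geneva, Irvine); (Irvine, Geneva); (Irvine, Irvine); (Reno, Reno)

LEFT JOIN keeps every row from `airports a`; unmatched rows get NULL for `airports b`'s columns.
Matching on a.code = b.code.
- a (code=PD) pairs with 2 row(s) of b.
- a (code=GN) pairs with 1 row(s) of b.
- a (code=PD) pairs with 2 row(s) of b.
- a (code=OC) pairs with 2 row(s) of b.
- a (code=OC) pairs with 2 row(s) of b.
- a (code=TH) pairs with 1 row(s) of b.
- a (code=BQ) pairs with 1 row(s) of b.
- a (code=UI) pairs with 1 row(s) of b.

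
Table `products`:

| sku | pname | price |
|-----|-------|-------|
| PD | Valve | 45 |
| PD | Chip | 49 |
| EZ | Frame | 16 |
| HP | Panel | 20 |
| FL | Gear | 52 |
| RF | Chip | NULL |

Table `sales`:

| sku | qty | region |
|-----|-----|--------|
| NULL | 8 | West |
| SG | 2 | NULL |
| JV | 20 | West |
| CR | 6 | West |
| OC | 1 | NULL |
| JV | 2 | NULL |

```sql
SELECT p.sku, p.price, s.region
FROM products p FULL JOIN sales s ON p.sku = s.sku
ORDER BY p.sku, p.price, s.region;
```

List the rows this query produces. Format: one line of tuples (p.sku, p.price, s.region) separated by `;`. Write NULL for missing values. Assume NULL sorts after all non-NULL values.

FULL OUTER JOIN keeps every row from both sides; unmatched rows get NULL for the other side's columns.
Matching on p.sku = s.sku. A NULL in a compared column never satisfies the condition.
- p[0] sku=PD → no match; kept with NULLs on the s side.
- p[1] sku=PD → no match; kept with NULLs on the s side.
- p[2] sku=EZ → no match; kept with NULLs on the s side.
- p[3] sku=HP → no match; kept with NULLs on the s side.
- p[4] sku=FL → no match; kept with NULLs on the s side.
- p[5] sku=RF → no match; kept with NULLs on the s side.
- 6 s row(s) had no p match → kept, p columns NULL.

(EZ, 16, NULL); (FL, 52, NULL); (HP, 20, NULL); (PD, 45, NULL); (PD, 49, NULL); (RF, NULL, NULL); (NULL, NULL, West); (NULL, NULL, West); (NULL, NULL, West); (NULL, NULL, NULL); (NULL, NULL, NULL); (NULL, NULL, NULL)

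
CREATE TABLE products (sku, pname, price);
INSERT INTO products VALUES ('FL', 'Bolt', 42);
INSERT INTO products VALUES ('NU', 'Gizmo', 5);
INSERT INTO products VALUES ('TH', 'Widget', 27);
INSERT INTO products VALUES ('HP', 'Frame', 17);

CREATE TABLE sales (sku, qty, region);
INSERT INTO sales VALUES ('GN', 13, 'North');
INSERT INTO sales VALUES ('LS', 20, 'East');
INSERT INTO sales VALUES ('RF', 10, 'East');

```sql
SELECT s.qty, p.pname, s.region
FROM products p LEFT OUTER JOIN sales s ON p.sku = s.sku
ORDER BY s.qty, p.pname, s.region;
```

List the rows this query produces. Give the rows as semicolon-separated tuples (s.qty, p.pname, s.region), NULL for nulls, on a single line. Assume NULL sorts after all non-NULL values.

(NULL, Bolt, NULL); (NULL, Frame, NULL); (NULL, Gizmo, NULL); (NULL, Widget, NULL)

LEFT JOIN keeps every row from `products`; unmatched rows get NULL for `sales`'s columns.
Matching on p.sku = s.sku.
- sku=FL: no s row matches, row kept with s columns NULL.
- sku=NU: no s row matches, row kept with s columns NULL.
- sku=TH: no s row matches, row kept with s columns NULL.
- sku=HP: no s row matches, row kept with s columns NULL.
After projecting and ordering:
s.qty | p.pname | s.region
NULL | Bolt | NULL
NULL | Frame | NULL
NULL | Gizmo | NULL
NULL | Widget | NULL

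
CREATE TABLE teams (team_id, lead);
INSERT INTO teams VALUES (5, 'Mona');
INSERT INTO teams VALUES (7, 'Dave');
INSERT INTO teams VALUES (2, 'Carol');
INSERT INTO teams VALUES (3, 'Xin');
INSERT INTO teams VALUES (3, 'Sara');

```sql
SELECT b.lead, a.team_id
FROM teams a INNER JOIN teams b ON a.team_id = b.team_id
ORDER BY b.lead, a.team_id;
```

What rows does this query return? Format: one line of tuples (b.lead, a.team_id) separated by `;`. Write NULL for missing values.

(Carol, 2); (Dave, 7); (Mona, 5); (Sara, 3); (Sara, 3); (Xin, 3); (Xin, 3)

INNER JOIN keeps only pairs where the ON condition holds.
Matching on a.team_id = b.team_id.
Matched pairs: 7.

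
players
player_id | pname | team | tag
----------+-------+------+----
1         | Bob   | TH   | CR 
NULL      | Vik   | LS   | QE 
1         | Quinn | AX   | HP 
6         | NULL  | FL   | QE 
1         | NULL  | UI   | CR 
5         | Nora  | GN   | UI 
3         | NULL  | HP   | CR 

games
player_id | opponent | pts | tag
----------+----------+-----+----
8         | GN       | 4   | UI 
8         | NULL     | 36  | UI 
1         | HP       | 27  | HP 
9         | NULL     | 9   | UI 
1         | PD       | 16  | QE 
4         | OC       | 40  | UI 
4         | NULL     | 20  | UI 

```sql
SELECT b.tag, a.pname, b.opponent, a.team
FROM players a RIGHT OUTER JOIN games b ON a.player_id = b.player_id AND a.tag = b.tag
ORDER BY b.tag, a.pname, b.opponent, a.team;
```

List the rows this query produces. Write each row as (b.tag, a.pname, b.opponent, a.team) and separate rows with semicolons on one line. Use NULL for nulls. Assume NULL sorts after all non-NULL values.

RIGHT JOIN keeps every row from `games`; unmatched rows get NULL for `players`'s columns.
Matching on a.player_id = b.player_id AND a.tag = b.tag. A NULL in a compared column never satisfies the condition.
Matched pairs: 1; unmatched b rows kept: 6.

(HP, Quinn, HP, AX); (QE, NULL, PD, NULL); (UI, NULL, GN, NULL); (UI, NULL, OC, NULL); (UI, NULL, NULL, NULL); (UI, NULL, NULL, NULL); (UI, NULL, NULL, NULL)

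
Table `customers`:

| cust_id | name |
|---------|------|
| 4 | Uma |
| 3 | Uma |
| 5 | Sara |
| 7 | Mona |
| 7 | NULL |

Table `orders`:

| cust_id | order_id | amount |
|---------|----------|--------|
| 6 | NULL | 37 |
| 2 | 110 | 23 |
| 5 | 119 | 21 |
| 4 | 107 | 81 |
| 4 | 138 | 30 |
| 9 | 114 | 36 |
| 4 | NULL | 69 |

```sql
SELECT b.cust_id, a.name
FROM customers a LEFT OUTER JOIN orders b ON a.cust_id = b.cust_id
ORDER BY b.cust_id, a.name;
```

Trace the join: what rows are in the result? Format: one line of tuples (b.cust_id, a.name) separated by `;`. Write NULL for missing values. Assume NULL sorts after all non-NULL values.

(4, Uma); (4, Uma); (4, Uma); (5, Sara); (NULL, Mona); (NULL, Uma); (NULL, NULL)

LEFT JOIN keeps every row from `customers`; unmatched rows get NULL for `orders`'s columns.
Matching on a.cust_id = b.cust_id.
Matched pairs: 4; unmatched a rows kept: 3.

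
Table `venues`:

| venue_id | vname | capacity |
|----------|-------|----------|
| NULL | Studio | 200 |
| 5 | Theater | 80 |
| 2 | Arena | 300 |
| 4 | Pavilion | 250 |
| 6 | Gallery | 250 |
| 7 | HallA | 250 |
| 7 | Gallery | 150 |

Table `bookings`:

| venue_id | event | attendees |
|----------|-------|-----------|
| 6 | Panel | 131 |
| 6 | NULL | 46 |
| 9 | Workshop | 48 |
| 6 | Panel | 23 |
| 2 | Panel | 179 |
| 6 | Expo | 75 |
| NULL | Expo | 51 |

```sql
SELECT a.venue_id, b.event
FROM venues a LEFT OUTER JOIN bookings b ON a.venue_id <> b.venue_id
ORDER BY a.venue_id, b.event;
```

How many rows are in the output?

LEFT JOIN keeps every row from `venues`; unmatched rows get NULL for `bookings`'s columns.
Matching on a.venue_id <> b.venue_id. A NULL in a compared column never satisfies the condition.
Matched pairs: 31; unmatched a rows kept: 1.
Total: 31 matched + 1 padded = 32 rows.

32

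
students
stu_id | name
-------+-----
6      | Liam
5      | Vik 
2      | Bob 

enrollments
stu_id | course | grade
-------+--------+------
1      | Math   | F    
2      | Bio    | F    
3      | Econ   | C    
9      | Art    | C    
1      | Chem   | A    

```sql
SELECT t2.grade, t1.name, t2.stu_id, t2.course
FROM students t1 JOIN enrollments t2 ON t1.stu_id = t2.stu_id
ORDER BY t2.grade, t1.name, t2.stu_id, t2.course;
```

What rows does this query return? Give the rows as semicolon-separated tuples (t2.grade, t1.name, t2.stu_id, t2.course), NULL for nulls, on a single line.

(F, Bob, 2, Bio)

INNER JOIN keeps only pairs where the ON condition holds.
Matching on t1.stu_id = t2.stu_id.
- t1 row (stu_id=6): no match → dropped.
- t1 row (stu_id=5): no match → dropped.
- t1 row (stu_id=2): matches 1 t2 row(s) → 1 output row(s).
After projecting and ordering:
t2.grade | t1.name | t2.stu_id | t2.course
F | Bob | 2 | Bio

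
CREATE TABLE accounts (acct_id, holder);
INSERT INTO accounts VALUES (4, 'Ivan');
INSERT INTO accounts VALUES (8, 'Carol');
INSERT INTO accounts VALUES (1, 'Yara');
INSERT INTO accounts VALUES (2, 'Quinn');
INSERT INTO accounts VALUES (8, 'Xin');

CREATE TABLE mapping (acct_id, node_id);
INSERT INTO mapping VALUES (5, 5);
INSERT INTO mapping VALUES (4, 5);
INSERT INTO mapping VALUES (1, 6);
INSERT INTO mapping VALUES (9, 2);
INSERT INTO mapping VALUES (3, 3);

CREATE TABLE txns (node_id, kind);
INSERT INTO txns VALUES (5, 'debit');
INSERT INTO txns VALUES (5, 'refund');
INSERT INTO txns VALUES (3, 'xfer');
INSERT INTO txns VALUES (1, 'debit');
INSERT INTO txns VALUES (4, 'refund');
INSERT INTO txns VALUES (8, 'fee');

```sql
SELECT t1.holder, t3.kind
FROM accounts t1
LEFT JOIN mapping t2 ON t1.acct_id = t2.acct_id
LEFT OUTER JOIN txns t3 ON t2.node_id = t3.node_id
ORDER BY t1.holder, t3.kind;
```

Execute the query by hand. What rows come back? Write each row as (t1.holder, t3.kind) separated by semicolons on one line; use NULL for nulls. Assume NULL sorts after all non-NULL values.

(Carol, NULL); (Ivan, debit); (Ivan, refund); (Quinn, NULL); (Xin, NULL); (Yara, NULL)

Step 1 — t1 LEFT JOIN t2 on acct_id → 5 row(s).
Then LEFT JOIN `txns t3` on node_id: each of those 5 rows is kept; rows whose t2.node_id has no match in t3 get NULL for t3's columns.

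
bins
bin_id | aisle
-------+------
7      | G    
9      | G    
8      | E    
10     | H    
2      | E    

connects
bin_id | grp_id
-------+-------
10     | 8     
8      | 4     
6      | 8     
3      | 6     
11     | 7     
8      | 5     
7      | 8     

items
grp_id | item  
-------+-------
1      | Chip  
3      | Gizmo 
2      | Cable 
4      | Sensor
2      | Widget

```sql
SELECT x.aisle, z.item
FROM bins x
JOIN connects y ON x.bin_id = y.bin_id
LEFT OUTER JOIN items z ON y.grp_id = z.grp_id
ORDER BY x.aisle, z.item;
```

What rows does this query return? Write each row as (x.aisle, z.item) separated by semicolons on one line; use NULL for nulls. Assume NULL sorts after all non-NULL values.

Evaluate left to right. First `bins x INNER JOIN connects y` on bin_id: 4 row(s).
Then LEFT JOIN `items z` on grp_id: each of those 4 rows is kept; rows whose y.grp_id has no match in z get NULL for z's columns.

(E, Sensor); (E, NULL); (G, NULL); (H, NULL)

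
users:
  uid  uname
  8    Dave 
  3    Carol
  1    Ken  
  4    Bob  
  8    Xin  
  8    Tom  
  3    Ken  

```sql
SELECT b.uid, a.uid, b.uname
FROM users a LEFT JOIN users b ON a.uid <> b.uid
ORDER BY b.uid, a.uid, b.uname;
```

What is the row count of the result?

34

LEFT JOIN keeps every row from `users a`; unmatched rows get NULL for `users b`'s columns.
Matching on a.uid <> b.uid.
Matched pairs: 34; unmatched a rows kept: 0.
Total: 34 rows.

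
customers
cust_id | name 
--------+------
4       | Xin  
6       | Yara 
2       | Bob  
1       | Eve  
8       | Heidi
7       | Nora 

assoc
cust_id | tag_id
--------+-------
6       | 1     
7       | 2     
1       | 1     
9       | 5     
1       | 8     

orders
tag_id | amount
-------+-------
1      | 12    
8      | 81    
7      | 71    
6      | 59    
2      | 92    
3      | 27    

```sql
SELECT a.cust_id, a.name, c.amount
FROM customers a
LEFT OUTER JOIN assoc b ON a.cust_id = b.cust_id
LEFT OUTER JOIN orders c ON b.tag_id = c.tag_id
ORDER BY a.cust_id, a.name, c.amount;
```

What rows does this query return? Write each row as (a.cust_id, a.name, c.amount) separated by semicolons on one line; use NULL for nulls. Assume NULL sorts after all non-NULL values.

Evaluate left to right. First `customers a LEFT JOIN assoc b` on cust_id: 7 row(s).
Then LEFT JOIN `orders c` on tag_id: each of those 7 rows is kept; rows whose b.tag_id has no match in c get NULL for c's columns.

(1, Eve, 12); (1, Eve, 81); (2, Bob, NULL); (4, Xin, NULL); (6, Yara, 12); (7, Nora, 92); (8, Heidi, NULL)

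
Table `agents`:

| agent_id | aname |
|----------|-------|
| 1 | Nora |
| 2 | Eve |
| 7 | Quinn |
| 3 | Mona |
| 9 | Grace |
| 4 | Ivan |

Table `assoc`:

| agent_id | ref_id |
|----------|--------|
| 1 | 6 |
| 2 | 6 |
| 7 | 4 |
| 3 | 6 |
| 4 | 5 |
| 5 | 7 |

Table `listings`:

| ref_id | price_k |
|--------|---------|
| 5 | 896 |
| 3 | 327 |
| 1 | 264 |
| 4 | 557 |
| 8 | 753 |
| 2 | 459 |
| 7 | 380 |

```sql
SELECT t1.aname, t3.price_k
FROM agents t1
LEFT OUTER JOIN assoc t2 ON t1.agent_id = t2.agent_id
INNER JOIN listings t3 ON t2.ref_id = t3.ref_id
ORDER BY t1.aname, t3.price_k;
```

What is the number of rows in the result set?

2

Step 1 — t1 LEFT JOIN t2 on agent_id → 6 row(s).
Then INNER JOIN `listings t3` on ref_id: keep only rows whose t2.ref_id appears in t3.
Result: 2 row(s).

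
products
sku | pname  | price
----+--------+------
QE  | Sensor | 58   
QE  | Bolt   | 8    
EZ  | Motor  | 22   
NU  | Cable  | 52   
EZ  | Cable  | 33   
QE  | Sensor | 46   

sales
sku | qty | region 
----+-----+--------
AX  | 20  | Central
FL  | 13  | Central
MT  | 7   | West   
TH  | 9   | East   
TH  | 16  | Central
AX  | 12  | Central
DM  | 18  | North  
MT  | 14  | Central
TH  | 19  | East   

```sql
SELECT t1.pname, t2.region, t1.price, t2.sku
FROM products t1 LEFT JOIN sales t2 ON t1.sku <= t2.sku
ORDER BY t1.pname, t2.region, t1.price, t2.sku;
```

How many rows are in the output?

24

LEFT JOIN keeps every row from `products`; unmatched rows get NULL for `sales`'s columns.
Matching on t1.sku <= t2.sku.
- t1[0] sku=QE → 3 match(es) in t2 → 3 row(s).
- t1[1] sku=QE → 3 match(es) in t2 → 3 row(s).
- t1[2] sku=EZ → 6 match(es) in t2 → 6 row(s).
- t1[3] sku=NU → 3 match(es) in t2 → 3 row(s).
- t1[4] sku=EZ → 6 match(es) in t2 → 6 row(s).
- t1[5] sku=QE → 3 match(es) in t2 → 3 row(s).
Total: 24 rows.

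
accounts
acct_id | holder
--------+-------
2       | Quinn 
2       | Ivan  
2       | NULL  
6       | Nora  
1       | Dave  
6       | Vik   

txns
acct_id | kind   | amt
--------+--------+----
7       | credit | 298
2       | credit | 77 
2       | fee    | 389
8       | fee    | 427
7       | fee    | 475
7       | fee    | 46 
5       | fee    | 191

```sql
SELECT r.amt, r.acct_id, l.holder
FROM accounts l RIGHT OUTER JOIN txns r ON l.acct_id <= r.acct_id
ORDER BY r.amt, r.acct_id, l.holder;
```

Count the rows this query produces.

RIGHT JOIN keeps every row from `txns`; unmatched rows get NULL for `accounts`'s columns.
Matching on l.acct_id <= r.acct_id.
Matched pairs: 36; unmatched r rows kept: 0.
Total: 36 rows.

36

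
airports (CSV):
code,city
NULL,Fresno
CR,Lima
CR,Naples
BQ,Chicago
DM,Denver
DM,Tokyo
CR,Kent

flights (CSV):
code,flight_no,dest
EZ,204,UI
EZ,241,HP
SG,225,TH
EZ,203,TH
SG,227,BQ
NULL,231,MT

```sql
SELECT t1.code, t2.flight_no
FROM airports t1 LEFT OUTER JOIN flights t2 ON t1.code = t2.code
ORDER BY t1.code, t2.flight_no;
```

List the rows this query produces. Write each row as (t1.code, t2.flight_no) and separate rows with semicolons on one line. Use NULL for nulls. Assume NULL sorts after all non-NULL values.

LEFT JOIN keeps every row from `airports`; unmatched rows get NULL for `flights`'s columns.
Matching on t1.code = t2.code. A NULL in a compared column never satisfies the condition.
Matched pairs: 0; unmatched t1 rows kept: 7.

(BQ, NULL); (CR, NULL); (CR, NULL); (CR, NULL); (DM, NULL); (DM, NULL); (NULL, NULL)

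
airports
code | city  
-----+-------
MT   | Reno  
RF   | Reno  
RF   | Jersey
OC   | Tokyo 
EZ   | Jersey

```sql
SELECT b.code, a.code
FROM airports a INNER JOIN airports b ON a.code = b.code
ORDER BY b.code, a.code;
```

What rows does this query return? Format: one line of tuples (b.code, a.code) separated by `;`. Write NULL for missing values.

INNER JOIN keeps only pairs where the ON condition holds.
Matching on a.code = b.code.
- a[0] code=MT → 1 match(es) in b → 1 row(s).
- a[1] code=RF → 2 match(es) in b → 2 row(s).
- a[2] code=RF → 2 match(es) in b → 2 row(s).
- a[3] code=OC → 1 match(es) in b → 1 row(s).
- a[4] code=EZ → 1 match(es) in b → 1 row(s).
After projecting and ordering:
b.code | a.code
EZ | EZ
MT | MT
OC | OC
RF | RF
RF | RF
RF | RF
RF | RF

(EZ, EZ); (MT, MT); (OC, OC); (RF, RF); (RF, RF); (RF, RF); (RF, RF)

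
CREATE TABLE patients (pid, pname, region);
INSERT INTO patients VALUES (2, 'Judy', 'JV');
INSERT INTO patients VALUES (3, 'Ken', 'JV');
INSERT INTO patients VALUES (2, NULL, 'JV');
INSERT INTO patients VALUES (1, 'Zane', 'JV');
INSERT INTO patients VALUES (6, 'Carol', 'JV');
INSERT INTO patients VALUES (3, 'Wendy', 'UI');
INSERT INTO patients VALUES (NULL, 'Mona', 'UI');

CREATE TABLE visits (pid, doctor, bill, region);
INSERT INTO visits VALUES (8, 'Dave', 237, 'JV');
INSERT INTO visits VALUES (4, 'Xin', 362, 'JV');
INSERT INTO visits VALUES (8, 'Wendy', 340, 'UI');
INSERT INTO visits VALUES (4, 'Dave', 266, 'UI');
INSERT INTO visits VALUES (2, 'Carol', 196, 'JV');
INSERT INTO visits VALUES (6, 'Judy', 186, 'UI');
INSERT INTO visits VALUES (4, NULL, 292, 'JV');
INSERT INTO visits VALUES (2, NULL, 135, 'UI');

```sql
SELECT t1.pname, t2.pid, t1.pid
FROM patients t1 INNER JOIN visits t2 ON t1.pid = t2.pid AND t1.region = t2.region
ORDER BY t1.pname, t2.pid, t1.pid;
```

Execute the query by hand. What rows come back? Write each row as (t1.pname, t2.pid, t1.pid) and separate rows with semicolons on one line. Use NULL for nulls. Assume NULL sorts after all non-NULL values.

(Judy, 2, 2); (NULL, 2, 2)

INNER JOIN keeps only pairs where the ON condition holds.
Matching on t1.pid = t2.pid AND t1.region = t2.region. A NULL in a compared column never satisfies the condition.
Matched pairs: 2.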